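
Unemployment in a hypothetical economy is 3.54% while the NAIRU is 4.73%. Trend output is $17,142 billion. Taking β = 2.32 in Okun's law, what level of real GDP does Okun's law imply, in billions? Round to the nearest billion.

$17,615 billion

Unemployment gap = 3.54 - 4.73 = -1.19 points, so the output gap is -2.32 × (-1.19) = 2.7608%.
Actual GDP = 17142 × (1 + 2.7608/100) = 17142 × 1.027608 ≈ 17615 billion.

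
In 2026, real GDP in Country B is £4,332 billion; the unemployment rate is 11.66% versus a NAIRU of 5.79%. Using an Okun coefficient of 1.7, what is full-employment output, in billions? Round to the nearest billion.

Unemployment gap = 11.66 - 5.79 = 5.87 points, so output gap = -1.7 × 5.87 = -9.979%.
Since Y = Y* × (1 + gap/100), Y* = 4332/0.90021 ≈ 4812 billion.

£4,812 billion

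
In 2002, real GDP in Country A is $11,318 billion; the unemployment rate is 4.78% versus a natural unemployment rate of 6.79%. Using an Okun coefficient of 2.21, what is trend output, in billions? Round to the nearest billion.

$10,837 billion

Unemployment gap = 4.78 - 6.79 = -2.01 points, so output gap = -2.21 × (-2.01) = 4.4421%.
Since Y = Y* × (1 + gap/100), Y* = 11318/1.044421 ≈ 10837 billion.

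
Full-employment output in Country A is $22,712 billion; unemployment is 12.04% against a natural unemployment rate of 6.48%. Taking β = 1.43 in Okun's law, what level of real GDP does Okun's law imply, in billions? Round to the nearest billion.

$20,906 billion

Unemployment gap = 12.04 - 6.48 = 5.56 points, so the output gap is -1.43 × 5.56 = -7.9508%.
Actual GDP = 22712 × (1 - 7.9508/100) = 22712 × 0.920492 ≈ 20906 billion.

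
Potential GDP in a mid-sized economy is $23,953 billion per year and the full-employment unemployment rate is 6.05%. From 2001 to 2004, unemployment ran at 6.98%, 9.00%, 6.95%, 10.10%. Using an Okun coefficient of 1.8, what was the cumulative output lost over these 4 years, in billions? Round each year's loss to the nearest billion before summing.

Year 2001: gap = -1.8 × (6.98 - 6.05) = -1.674%, loss ≈ 23953 × 1.674/100 ≈ 401.
Year 2002: gap = -1.8 × (9 - 6.05) = -5.31%, loss ≈ 23953 × 5.31/100 ≈ 1272.
Year 2003: gap = -1.8 × (6.95 - 6.05) = -1.62%, loss ≈ 23953 × 1.62/100 ≈ 388.
Year 2004: gap = -1.8 × (10.1 - 6.05) = -7.29%, loss ≈ 23953 × 7.29/100 ≈ 1746.
Total lost output = 401 + 1272 + 388 + 1746 = 3807 billion.

$3,807 billion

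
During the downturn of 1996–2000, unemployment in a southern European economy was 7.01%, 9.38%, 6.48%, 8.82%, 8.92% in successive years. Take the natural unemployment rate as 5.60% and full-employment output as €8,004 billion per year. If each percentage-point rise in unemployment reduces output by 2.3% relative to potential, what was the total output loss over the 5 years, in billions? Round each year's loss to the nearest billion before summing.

€2,322 billion

Year 1996: gap = -2.3 × (7.01 - 5.6) = -3.243%, loss ≈ 8004 × 3.243/100 ≈ 260.
Year 1997: gap = -2.3 × (9.38 - 5.6) = -8.694%, loss ≈ 8004 × 8.694/100 ≈ 696.
Year 1998: gap = -2.3 × (6.48 - 5.6) = -2.024%, loss ≈ 8004 × 2.024/100 ≈ 162.
Year 1999: gap = -2.3 × (8.82 - 5.6) = -7.406%, loss ≈ 8004 × 7.406/100 ≈ 593.
Year 2000: gap = -2.3 × (8.92 - 5.6) = -7.636%, loss ≈ 8004 × 7.636/100 ≈ 611.
Total lost output = 260 + 696 + 162 + 593 + 611 = 2322 billion.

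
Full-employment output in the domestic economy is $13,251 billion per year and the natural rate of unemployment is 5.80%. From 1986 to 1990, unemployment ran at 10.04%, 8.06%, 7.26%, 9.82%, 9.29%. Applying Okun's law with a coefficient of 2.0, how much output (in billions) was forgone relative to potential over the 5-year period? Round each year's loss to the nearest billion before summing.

Year 1986: gap = -2.0 × (10.04 - 5.8) = -8.48%, loss ≈ 13251 × 8.48/100 ≈ 1124.
Year 1987: gap = -2.0 × (8.06 - 5.8) = -4.52%, loss ≈ 13251 × 4.52/100 ≈ 599.
Year 1988: gap = -2.0 × (7.26 - 5.8) = -2.92%, loss ≈ 13251 × 2.92/100 ≈ 387.
Year 1989: gap = -2.0 × (9.82 - 5.8) = -8.04%, loss ≈ 13251 × 8.04/100 ≈ 1065.
Year 1990: gap = -2.0 × (9.29 - 5.8) = -6.98%, loss ≈ 13251 × 6.98/100 ≈ 925.
Total lost output = 1124 + 599 + 387 + 1065 + 925 = 4100 billion.

$4,100 billion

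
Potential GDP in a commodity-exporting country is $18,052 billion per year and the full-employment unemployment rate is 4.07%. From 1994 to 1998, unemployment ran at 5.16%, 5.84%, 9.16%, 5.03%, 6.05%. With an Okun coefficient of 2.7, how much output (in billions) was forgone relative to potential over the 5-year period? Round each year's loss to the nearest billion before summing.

Year 1994: gap = -2.7 × (5.16 - 4.07) = -2.943%, loss ≈ 18052 × 2.943/100 ≈ 531.
Year 1995: gap = -2.7 × (5.84 - 4.07) = -4.779%, loss ≈ 18052 × 4.779/100 ≈ 863.
Year 1996: gap = -2.7 × (9.16 - 4.07) = -13.743%, loss ≈ 18052 × 13.743/100 ≈ 2481.
Year 1997: gap = -2.7 × (5.03 - 4.07) = -2.592%, loss ≈ 18052 × 2.592/100 ≈ 468.
Year 1998: gap = -2.7 × (6.05 - 4.07) = -5.346%, loss ≈ 18052 × 5.346/100 ≈ 965.
Total lost output = 531 + 863 + 2481 + 468 + 965 = 5308 billion.

$5,308 billion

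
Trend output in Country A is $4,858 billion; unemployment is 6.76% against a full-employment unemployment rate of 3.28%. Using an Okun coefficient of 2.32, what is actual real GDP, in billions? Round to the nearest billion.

Unemployment gap = 6.76 - 3.28 = 3.48 points, so the output gap is -2.32 × 3.48 = -8.0736%.
Actual GDP = 4858 × (1 - 8.0736/100) = 4858 × 0.919264 ≈ 4466 billion.

$4,466 billion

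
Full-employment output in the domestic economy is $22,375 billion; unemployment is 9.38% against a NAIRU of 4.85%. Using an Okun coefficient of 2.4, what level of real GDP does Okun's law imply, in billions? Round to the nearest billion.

$19,942 billion

Unemployment gap = 9.38 - 4.85 = 4.53 points, so the output gap is -2.4 × 4.53 = -10.872%.
Actual GDP = 22375 × (1 - 10.872/100) = 22375 × 0.89128 ≈ 19942 billion.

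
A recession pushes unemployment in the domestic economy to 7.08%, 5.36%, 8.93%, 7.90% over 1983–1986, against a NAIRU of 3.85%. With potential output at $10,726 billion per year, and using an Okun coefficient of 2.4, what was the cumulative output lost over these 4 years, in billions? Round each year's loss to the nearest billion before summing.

Year 1983: gap = -2.4 × (7.08 - 3.85) = -7.752%, loss ≈ 10726 × 7.752/100 ≈ 831.
Year 1984: gap = -2.4 × (5.36 - 3.85) = -3.624%, loss ≈ 10726 × 3.624/100 ≈ 389.
Year 1985: gap = -2.4 × (8.93 - 3.85) = -12.192%, loss ≈ 10726 × 12.192/100 ≈ 1308.
Year 1986: gap = -2.4 × (7.9 - 3.85) = -9.72%, loss ≈ 10726 × 9.72/100 ≈ 1043.
Total lost output = 831 + 389 + 1308 + 1043 = 3571 billion.

$3,571 billion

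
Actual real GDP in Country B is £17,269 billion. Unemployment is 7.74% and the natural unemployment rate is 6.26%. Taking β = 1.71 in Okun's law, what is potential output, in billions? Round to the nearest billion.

£17,717 billion

Unemployment gap = 7.74 - 6.26 = 1.48 points, so output gap = -1.71 × 1.48 = -2.5308%.
Since Y = Y* × (1 + gap/100), Y* = 17269/0.974692 ≈ 17717 billion.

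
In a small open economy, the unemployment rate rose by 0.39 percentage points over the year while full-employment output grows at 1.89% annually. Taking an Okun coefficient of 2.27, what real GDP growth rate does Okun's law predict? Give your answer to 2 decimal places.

Growth-rate Okun's law: g_Y = g_Y* - β × Δu.
g_Y = 1.89 - 2.27 × (0.39) = 1.89 - 0.8853 = 1.0047%, i.e. 1.00% to 2 d.p.

1.00%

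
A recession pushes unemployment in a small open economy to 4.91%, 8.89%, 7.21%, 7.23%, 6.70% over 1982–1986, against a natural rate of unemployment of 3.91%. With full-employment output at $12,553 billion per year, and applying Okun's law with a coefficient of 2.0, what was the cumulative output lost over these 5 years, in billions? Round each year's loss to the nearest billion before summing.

Year 1982: gap = -2.0 × (4.91 - 3.91) = -2%, loss ≈ 12553 × 2/100 ≈ 251.
Year 1983: gap = -2.0 × (8.89 - 3.91) = -9.96%, loss ≈ 12553 × 9.96/100 ≈ 1250.
Year 1984: gap = -2.0 × (7.21 - 3.91) = -6.6%, loss ≈ 12553 × 6.6/100 ≈ 828.
Year 1985: gap = -2.0 × (7.23 - 3.91) = -6.64%, loss ≈ 12553 × 6.64/100 ≈ 834.
Year 1986: gap = -2.0 × (6.7 - 3.91) = -5.58%, loss ≈ 12553 × 5.58/100 ≈ 700.
Total lost output = 251 + 1250 + 828 + 834 + 700 = 3863 billion.

$3,863 billion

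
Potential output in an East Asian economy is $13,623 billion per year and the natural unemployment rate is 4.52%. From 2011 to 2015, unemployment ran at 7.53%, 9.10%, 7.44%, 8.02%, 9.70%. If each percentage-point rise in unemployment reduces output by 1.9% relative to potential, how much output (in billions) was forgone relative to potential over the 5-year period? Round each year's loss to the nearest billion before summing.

Year 2011: gap = -1.9 × (7.53 - 4.52) = -5.719%, loss ≈ 13623 × 5.719/100 ≈ 779.
Year 2012: gap = -1.9 × (9.1 - 4.52) = -8.702%, loss ≈ 13623 × 8.702/100 ≈ 1185.
Year 2013: gap = -1.9 × (7.44 - 4.52) = -5.548%, loss ≈ 13623 × 5.548/100 ≈ 756.
Year 2014: gap = -1.9 × (8.02 - 4.52) = -6.65%, loss ≈ 13623 × 6.65/100 ≈ 906.
Year 2015: gap = -1.9 × (9.7 - 4.52) = -9.842%, loss ≈ 13623 × 9.842/100 ≈ 1341.
Total lost output = 779 + 1185 + 756 + 906 + 1341 = 4967 billion.

$4,967 billion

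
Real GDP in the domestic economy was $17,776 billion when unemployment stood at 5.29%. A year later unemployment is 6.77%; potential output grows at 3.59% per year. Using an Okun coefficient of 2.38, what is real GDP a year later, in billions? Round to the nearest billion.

Δu = 6.77 - 5.29 = 1.48 points.
Okun's law (growth form): g_Y = g_Y* - β × Δu = 3.59 - 2.38 × (1.48) = 3.59 - 3.5224 = 0.0676%.
Real GDP in the next year = 17776 × (1 + 0.0676/100) = 17776 × 1.000676 ≈ 17788 billion.

$17,788 billion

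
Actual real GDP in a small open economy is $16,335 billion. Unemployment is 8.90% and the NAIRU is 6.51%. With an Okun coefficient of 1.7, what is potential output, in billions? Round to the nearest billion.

$17,027 billion

Unemployment gap = 8.9 - 6.51 = 2.39 points, so output gap = -1.7 × 2.39 = -4.063%.
Since Y = Y* × (1 + gap/100), Y* = 16335/0.95937 ≈ 17027 billion.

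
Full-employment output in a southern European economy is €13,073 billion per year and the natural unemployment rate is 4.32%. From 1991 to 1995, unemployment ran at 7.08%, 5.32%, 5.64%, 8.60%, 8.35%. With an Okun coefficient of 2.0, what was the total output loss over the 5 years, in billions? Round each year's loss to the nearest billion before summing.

Year 1991: gap = -2.0 × (7.08 - 4.32) = -5.52%, loss ≈ 13073 × 5.52/100 ≈ 722.
Year 1992: gap = -2.0 × (5.32 - 4.32) = -2%, loss ≈ 13073 × 2/100 ≈ 261.
Year 1993: gap = -2.0 × (5.64 - 4.32) = -2.64%, loss ≈ 13073 × 2.64/100 ≈ 345.
Year 1994: gap = -2.0 × (8.6 - 4.32) = -8.56%, loss ≈ 13073 × 8.56/100 ≈ 1119.
Year 1995: gap = -2.0 × (8.35 - 4.32) = -8.06%, loss ≈ 13073 × 8.06/100 ≈ 1054.
Total lost output = 722 + 261 + 345 + 1119 + 1054 = 3501 billion.

€3,501 billion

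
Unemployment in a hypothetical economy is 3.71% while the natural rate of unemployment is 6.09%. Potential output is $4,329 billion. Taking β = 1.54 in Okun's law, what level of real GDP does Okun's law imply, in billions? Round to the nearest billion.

$4,488 billion

Unemployment gap = 3.71 - 6.09 = -2.38 points, so the output gap is -1.54 × (-2.38) = 3.6652%.
Actual GDP = 4329 × (1 + 3.6652/100) = 4329 × 1.036652 ≈ 4488 billion.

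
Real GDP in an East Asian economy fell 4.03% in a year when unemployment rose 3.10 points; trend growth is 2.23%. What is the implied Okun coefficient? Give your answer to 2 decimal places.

Growth form: g_Y = g_Y* - β × Δu, so β = (g_Y* - g_Y)/Δu.
β = (2.23 + 4.03)/3.10 = 6.26/3.10 = 2.02.

β ≈ 2.02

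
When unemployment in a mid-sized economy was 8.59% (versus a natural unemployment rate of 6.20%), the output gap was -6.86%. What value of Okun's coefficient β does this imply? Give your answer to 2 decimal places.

β ≈ 2.87

Okun's law: output gap = -β × (u - u*).
-6.86 = -β × (8.59 - 6.2) = -β × 2.39, so β = 6.86/2.39 = 2.87.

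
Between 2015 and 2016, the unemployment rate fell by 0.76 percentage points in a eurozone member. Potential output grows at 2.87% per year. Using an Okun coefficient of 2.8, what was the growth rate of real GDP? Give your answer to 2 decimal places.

5.00%

Growth-rate Okun's law: g_Y = g_Y* - β × Δu.
g_Y = 2.87 - 2.8 × (-0.76) = 2.87 + 2.128 = 4.998%, i.e. 5.00% to 2 d.p.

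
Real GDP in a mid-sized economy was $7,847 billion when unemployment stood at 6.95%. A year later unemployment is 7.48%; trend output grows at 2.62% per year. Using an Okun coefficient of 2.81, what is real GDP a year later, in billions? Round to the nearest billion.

$7,936 billion

Δu = 7.48 - 6.95 = 0.53 points.
Okun's law (growth form): g_Y = g_Y* - β × Δu = 2.62 - 2.81 × (0.53) = 2.62 - 1.4893 = 1.1307%.
Real GDP in the next year = 7847 × (1 + 1.1307/100) = 7847 × 1.011307 ≈ 7936 billion.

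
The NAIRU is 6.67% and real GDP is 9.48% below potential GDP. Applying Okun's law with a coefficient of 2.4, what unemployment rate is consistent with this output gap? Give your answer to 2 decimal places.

From Okun's law, u - u* = -(output gap)/β = -(-9.48)/2.4 = 3.95 points.
So u = 6.67 + 3.95 = 10.62%.

10.62%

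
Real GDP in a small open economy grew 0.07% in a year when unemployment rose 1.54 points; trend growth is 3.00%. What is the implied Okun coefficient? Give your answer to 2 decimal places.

β ≈ 1.90

Growth form: g_Y = g_Y* - β × Δu, so β = (g_Y* - g_Y)/Δu.
β = (3 - 0.07)/1.54 = 2.93/1.54 = 1.90.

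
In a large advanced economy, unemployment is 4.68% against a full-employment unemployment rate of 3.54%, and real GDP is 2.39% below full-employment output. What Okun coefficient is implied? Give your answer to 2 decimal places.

Okun's law: output gap = -β × (u - u*).
-2.39 = -β × (4.68 - 3.54) = -β × 1.14, so β = 2.39/1.14 = 2.10.

β ≈ 2.10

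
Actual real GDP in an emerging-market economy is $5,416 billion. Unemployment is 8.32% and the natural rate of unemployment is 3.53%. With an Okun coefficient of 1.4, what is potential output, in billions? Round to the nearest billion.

Unemployment gap = 8.32 - 3.53 = 4.79 points, so output gap = -1.4 × 4.79 = -6.706%.
Since Y = Y* × (1 + gap/100), Y* = 5416/0.93294 ≈ 5805 billion.

$5,805 billion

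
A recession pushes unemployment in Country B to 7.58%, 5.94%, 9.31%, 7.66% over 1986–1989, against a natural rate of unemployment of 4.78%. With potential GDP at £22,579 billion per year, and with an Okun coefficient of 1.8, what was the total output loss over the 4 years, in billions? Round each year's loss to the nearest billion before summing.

Year 1986: gap = -1.8 × (7.58 - 4.78) = -5.04%, loss ≈ 22579 × 5.04/100 ≈ 1138.
Year 1987: gap = -1.8 × (5.94 - 4.78) = -2.088%, loss ≈ 22579 × 2.088/100 ≈ 471.
Year 1988: gap = -1.8 × (9.31 - 4.78) = -8.154%, loss ≈ 22579 × 8.154/100 ≈ 1841.
Year 1989: gap = -1.8 × (7.66 - 4.78) = -5.184%, loss ≈ 22579 × 5.184/100 ≈ 1170.
Total lost output = 1138 + 471 + 1841 + 1170 = 4620 billion.

£4,620 billion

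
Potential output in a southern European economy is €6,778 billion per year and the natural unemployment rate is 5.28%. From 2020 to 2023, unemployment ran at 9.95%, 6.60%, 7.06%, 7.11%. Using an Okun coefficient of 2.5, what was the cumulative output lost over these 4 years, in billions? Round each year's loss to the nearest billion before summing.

Year 2020: gap = -2.5 × (9.95 - 5.28) = -11.675%, loss ≈ 6778 × 11.675/100 ≈ 791.
Year 2021: gap = -2.5 × (6.6 - 5.28) = -3.3%, loss ≈ 6778 × 3.3/100 ≈ 224.
Year 2022: gap = -2.5 × (7.06 - 5.28) = -4.45%, loss ≈ 6778 × 4.45/100 ≈ 302.
Year 2023: gap = -2.5 × (7.11 - 5.28) = -4.575%, loss ≈ 6778 × 4.575/100 ≈ 310.
Total lost output = 791 + 224 + 302 + 310 = 1627 billion.

€1,627 billion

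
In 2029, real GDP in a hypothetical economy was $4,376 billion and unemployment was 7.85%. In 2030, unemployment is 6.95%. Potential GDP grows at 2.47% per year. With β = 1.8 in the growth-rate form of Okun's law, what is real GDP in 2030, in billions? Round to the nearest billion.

$4,555 billion

Δu = 6.95 - 7.85 = -0.9 points.
Okun's law (growth form): g_Y = g_Y* - β × Δu = 2.47 - 1.8 × (-0.90) = 2.47 + 1.62 = 4.09%.
Real GDP in the next year = 4376 × (1 + 4.09/100) = 4376 × 1.0409 ≈ 4555 billion.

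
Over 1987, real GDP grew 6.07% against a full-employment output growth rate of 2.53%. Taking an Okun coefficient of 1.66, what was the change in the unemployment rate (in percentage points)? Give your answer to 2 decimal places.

-2.13 percentage points

Growth-rate Okun's law: g_Y = g_Y* - β × Δu, so Δu = (g_Y* - g_Y)/β.
Δu = (2.53 - 6.07)/1.66 = -3.54/1.66 = -2.13 percentage points.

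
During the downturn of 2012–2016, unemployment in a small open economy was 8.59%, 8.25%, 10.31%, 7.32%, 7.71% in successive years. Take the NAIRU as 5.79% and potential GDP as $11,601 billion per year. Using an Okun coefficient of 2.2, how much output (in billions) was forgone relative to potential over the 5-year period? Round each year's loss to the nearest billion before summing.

$3,377 billion

Year 2012: gap = -2.2 × (8.59 - 5.79) = -6.16%, loss ≈ 11601 × 6.16/100 ≈ 715.
Year 2013: gap = -2.2 × (8.25 - 5.79) = -5.412%, loss ≈ 11601 × 5.412/100 ≈ 628.
Year 2014: gap = -2.2 × (10.31 - 5.79) = -9.944%, loss ≈ 11601 × 9.944/100 ≈ 1154.
Year 2015: gap = -2.2 × (7.32 - 5.79) = -3.366%, loss ≈ 11601 × 3.366/100 ≈ 390.
Year 2016: gap = -2.2 × (7.71 - 5.79) = -4.224%, loss ≈ 11601 × 4.224/100 ≈ 490.
Total lost output = 715 + 628 + 1154 + 390 + 490 = 3377 billion.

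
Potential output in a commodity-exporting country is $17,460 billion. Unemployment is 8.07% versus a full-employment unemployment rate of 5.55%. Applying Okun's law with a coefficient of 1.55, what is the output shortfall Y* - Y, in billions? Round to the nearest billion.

$682 billion

Output gap = -1.55 × (8.07 - 5.55) = -1.55 × 2.52 = -3.906%.
Actual GDP ≈ 17460 × 0.96094 ≈ 16778 billion, so the shortfall is 17460 - 16778 = 682 billion.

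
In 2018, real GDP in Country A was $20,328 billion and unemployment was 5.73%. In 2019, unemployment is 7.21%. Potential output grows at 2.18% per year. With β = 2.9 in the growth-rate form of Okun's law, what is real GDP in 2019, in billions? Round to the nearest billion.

$19,899 billion

Δu = 7.21 - 5.73 = 1.48 points.
Okun's law (growth form): g_Y = g_Y* - β × Δu = 2.18 - 2.9 × (1.48) = 2.18 - 4.292 = -2.112%.
Real GDP in the next year = 20328 × (1 - 2.112/100) = 20328 × 0.97888 ≈ 19899 billion.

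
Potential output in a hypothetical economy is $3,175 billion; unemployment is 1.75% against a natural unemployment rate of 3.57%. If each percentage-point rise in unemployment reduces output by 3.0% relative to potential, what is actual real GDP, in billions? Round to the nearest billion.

Unemployment gap = 1.75 - 3.57 = -1.82 points, so the output gap is -3 × (-1.82) = 5.46%.
Actual GDP = 3175 × (1 + 5.46/100) = 3175 × 1.0546 ≈ 3348 billion.

$3,348 billion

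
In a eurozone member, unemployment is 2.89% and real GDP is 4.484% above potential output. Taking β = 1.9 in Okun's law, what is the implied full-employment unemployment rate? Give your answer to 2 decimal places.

5.25%

From Okun's law, u - u* = -(output gap)/β = -(4.484)/1.9 = -2.36 points.
So u* = 2.89 + 2.36 = 5.25%.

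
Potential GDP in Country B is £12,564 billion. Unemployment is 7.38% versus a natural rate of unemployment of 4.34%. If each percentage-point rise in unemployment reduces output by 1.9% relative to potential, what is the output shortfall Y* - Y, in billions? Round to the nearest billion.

£726 billion

Output gap = -1.9 × (7.38 - 4.34) = -1.9 × 3.04 = -5.776%.
Actual GDP ≈ 12564 × 0.94224 ≈ 11838 billion, so the shortfall is 12564 - 11838 = 726 billion.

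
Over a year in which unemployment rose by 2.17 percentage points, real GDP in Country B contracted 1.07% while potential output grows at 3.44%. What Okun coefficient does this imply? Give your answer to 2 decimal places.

Growth form: g_Y = g_Y* - β × Δu, so β = (g_Y* - g_Y)/Δu.
β = (3.44 + 1.07)/2.17 = 4.51/2.17 = 2.08.

β ≈ 2.08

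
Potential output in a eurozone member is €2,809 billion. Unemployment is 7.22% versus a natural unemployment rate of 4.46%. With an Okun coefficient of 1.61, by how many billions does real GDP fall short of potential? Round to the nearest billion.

Output gap = -1.61 × (7.22 - 4.46) = -1.61 × 2.76 = -4.4436%.
Actual GDP ≈ 2809 × 0.955564 ≈ 2684 billion, so the shortfall is 2809 - 2684 = 125 billion.

€125 billion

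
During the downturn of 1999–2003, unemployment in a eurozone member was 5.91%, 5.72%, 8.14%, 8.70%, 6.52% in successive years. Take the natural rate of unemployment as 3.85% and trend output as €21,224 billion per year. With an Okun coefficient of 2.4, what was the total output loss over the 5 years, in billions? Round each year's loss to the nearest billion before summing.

€8,017 billion

Year 1999: gap = -2.4 × (5.91 - 3.85) = -4.944%, loss ≈ 21224 × 4.944/100 ≈ 1049.
Year 2000: gap = -2.4 × (5.72 - 3.85) = -4.488%, loss ≈ 21224 × 4.488/100 ≈ 953.
Year 2001: gap = -2.4 × (8.14 - 3.85) = -10.296%, loss ≈ 21224 × 10.296/100 ≈ 2185.
Year 2002: gap = -2.4 × (8.7 - 3.85) = -11.64%, loss ≈ 21224 × 11.64/100 ≈ 2470.
Year 2003: gap = -2.4 × (6.52 - 3.85) = -6.408%, loss ≈ 21224 × 6.408/100 ≈ 1360.
Total lost output = 1049 + 953 + 2185 + 2470 + 1360 = 8017 billion.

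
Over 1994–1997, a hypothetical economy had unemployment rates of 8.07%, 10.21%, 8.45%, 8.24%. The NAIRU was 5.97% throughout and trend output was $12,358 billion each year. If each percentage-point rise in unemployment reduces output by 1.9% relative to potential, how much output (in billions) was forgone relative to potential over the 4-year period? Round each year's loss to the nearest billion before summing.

Year 1994: gap = -1.9 × (8.07 - 5.97) = -3.99%, loss ≈ 12358 × 3.99/100 ≈ 493.
Year 1995: gap = -1.9 × (10.21 - 5.97) = -8.056%, loss ≈ 12358 × 8.056/100 ≈ 996.
Year 1996: gap = -1.9 × (8.45 - 5.97) = -4.712%, loss ≈ 12358 × 4.712/100 ≈ 582.
Year 1997: gap = -1.9 × (8.24 - 5.97) = -4.313%, loss ≈ 12358 × 4.313/100 ≈ 533.
Total lost output = 493 + 996 + 582 + 533 = 2604 billion.

$2,604 billion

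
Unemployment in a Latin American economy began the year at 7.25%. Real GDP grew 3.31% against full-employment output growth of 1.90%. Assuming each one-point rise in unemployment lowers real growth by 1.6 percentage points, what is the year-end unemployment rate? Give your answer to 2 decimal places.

6.37%

Growth-rate Okun's law: g_Y = g_Y* - β × Δu, so Δu = (g_Y* - g_Y)/β.
Δu = (1.9 - 3.31)/1.6 = -1.41/1.6 = -0.88 percentage points.
Year-end unemployment = 7.25 - 0.88 = 6.37%.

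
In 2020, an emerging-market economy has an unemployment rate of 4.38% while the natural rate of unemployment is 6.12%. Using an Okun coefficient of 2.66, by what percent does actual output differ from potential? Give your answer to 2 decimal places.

The unemployment gap is 4.38 - 6.12 = -1.74 percentage points.
Okun's law gives an output gap of -2.66 × (-1.74) = 4.6284%, i.e. 4.63% above potential.

4.63%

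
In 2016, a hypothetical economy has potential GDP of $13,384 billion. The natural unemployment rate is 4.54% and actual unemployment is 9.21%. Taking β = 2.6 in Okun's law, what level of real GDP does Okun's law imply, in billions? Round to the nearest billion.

$11,759 billion

Unemployment gap = 9.21 - 4.54 = 4.67 points, so the output gap is -2.6 × 4.67 = -12.142%.
Actual GDP = 13384 × (1 - 12.142/100) = 13384 × 0.87858 ≈ 11759 billion.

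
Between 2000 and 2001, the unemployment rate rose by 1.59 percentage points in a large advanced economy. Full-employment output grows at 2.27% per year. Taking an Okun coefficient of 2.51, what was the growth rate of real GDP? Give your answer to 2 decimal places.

-1.72%

Growth-rate Okun's law: g_Y = g_Y* - β × Δu.
g_Y = 2.27 - 2.51 × (1.59) = 2.27 - 3.9909 = -1.7209%, i.e. -1.72% to 2 d.p.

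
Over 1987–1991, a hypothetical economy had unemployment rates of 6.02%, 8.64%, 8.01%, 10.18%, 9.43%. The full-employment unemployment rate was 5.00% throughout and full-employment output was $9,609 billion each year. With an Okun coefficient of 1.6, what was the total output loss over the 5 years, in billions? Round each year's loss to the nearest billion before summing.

Year 1987: gap = -1.6 × (6.02 - 5) = -1.632%, loss ≈ 9609 × 1.632/100 ≈ 157.
Year 1988: gap = -1.6 × (8.64 - 5) = -5.824%, loss ≈ 9609 × 5.824/100 ≈ 560.
Year 1989: gap = -1.6 × (8.01 - 5) = -4.816%, loss ≈ 9609 × 4.816/100 ≈ 463.
Year 1990: gap = -1.6 × (10.18 - 5) = -8.288%, loss ≈ 9609 × 8.288/100 ≈ 796.
Year 1991: gap = -1.6 × (9.43 - 5) = -7.088%, loss ≈ 9609 × 7.088/100 ≈ 681.
Total lost output = 157 + 560 + 463 + 796 + 681 = 2657 billion.

$2,657 billion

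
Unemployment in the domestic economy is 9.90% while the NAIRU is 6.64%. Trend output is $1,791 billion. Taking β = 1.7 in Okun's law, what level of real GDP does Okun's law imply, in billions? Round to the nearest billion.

Unemployment gap = 9.9 - 6.64 = 3.26 points, so the output gap is -1.7 × 3.26 = -5.542%.
Actual GDP = 1791 × (1 - 5.542/100) = 1791 × 0.94458 ≈ 1692 billion.

$1,692 billion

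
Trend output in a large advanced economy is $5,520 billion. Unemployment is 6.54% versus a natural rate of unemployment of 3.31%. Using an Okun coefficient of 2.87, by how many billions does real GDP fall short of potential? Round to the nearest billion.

$512 billion

Output gap = -2.87 × (6.54 - 3.31) = -2.87 × 3.23 = -9.2701%.
Actual GDP ≈ 5520 × 0.907299 ≈ 5008 billion, so the shortfall is 5520 - 5008 = 512 billion.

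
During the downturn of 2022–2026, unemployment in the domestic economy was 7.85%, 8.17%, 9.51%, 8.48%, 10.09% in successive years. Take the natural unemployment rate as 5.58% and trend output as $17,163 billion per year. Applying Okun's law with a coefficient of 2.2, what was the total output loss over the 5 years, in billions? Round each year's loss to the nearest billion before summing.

$6,117 billion

Year 2022: gap = -2.2 × (7.85 - 5.58) = -4.994%, loss ≈ 17163 × 4.994/100 ≈ 857.
Year 2023: gap = -2.2 × (8.17 - 5.58) = -5.698%, loss ≈ 17163 × 5.698/100 ≈ 978.
Year 2024: gap = -2.2 × (9.51 - 5.58) = -8.646%, loss ≈ 17163 × 8.646/100 ≈ 1484.
Year 2025: gap = -2.2 × (8.48 - 5.58) = -6.38%, loss ≈ 17163 × 6.38/100 ≈ 1095.
Year 2026: gap = -2.2 × (10.09 - 5.58) = -9.922%, loss ≈ 17163 × 9.922/100 ≈ 1703.
Total lost output = 857 + 978 + 1484 + 1095 + 1703 = 6117 billion.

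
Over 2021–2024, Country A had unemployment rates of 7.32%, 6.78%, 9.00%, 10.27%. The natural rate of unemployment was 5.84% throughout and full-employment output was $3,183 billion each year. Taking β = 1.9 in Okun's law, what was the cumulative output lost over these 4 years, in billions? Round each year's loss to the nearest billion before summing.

Year 2021: gap = -1.9 × (7.32 - 5.84) = -2.812%, loss ≈ 3183 × 2.812/100 ≈ 90.
Year 2022: gap = -1.9 × (6.78 - 5.84) = -1.786%, loss ≈ 3183 × 1.786/100 ≈ 57.
Year 2023: gap = -1.9 × (9 - 5.84) = -6.004%, loss ≈ 3183 × 6.004/100 ≈ 191.
Year 2024: gap = -1.9 × (10.27 - 5.84) = -8.417%, loss ≈ 3183 × 8.417/100 ≈ 268.
Total lost output = 90 + 57 + 191 + 268 = 606 billion.

$606 billion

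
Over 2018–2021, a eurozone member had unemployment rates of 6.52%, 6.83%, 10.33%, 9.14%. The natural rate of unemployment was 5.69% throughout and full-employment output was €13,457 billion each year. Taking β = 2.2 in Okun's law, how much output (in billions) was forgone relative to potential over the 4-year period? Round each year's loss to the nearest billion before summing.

Year 2018: gap = -2.2 × (6.52 - 5.69) = -1.826%, loss ≈ 13457 × 1.826/100 ≈ 246.
Year 2019: gap = -2.2 × (6.83 - 5.69) = -2.508%, loss ≈ 13457 × 2.508/100 ≈ 338.
Year 2020: gap = -2.2 × (10.33 - 5.69) = -10.208%, loss ≈ 13457 × 10.208/100 ≈ 1374.
Year 2021: gap = -2.2 × (9.14 - 5.69) = -7.59%, loss ≈ 13457 × 7.59/100 ≈ 1021.
Total lost output = 246 + 338 + 1374 + 1021 = 2979 billion.

€2,979 billion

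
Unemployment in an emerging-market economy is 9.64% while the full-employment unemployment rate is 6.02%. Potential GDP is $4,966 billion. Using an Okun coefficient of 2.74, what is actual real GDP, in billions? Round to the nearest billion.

$4,473 billion

Unemployment gap = 9.64 - 6.02 = 3.62 points, so the output gap is -2.74 × 3.62 = -9.9188%.
Actual GDP = 4966 × (1 - 9.9188/100) = 4966 × 0.900812 ≈ 4473 billion.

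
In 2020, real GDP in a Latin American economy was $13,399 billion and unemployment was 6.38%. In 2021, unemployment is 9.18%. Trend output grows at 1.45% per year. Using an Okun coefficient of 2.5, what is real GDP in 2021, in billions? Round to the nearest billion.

Δu = 9.18 - 6.38 = 2.8 points.
Okun's law (growth form): g_Y = g_Y* - β × Δu = 1.45 - 2.5 × (2.80) = 1.45 - 7 = -5.55%.
Real GDP in the next year = 13399 × (1 - 5.55/100) = 13399 × 0.9445 ≈ 12655 billion.

$12,655 billion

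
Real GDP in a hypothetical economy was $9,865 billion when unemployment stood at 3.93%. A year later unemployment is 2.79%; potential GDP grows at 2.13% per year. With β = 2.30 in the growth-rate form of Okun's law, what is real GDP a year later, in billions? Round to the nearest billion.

Δu = 2.79 - 3.93 = -1.14 points.
Okun's law (growth form): g_Y = g_Y* - β × Δu = 2.13 - 2.30 × (-1.14) = 2.13 + 2.622 = 4.752%.
Real GDP in the next year = 9865 × (1 + 4.752/100) = 9865 × 1.04752 ≈ 10334 billion.

$10,334 billion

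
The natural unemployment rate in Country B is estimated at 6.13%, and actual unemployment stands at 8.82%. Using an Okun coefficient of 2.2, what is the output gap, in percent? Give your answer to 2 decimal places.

The unemployment gap is 8.82 - 6.13 = 2.69 percentage points.
Okun's law gives an output gap of -2.2 × 2.69 = -5.918%, i.e. 5.92% below potential.

-5.92%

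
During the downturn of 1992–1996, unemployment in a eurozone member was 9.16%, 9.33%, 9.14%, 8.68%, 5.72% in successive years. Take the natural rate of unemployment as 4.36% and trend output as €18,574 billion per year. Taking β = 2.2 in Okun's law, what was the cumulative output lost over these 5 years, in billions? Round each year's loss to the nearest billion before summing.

€8,266 billion

Year 1992: gap = -2.2 × (9.16 - 4.36) = -10.56%, loss ≈ 18574 × 10.56/100 ≈ 1961.
Year 1993: gap = -2.2 × (9.33 - 4.36) = -10.934%, loss ≈ 18574 × 10.934/100 ≈ 2031.
Year 1994: gap = -2.2 × (9.14 - 4.36) = -10.516%, loss ≈ 18574 × 10.516/100 ≈ 1953.
Year 1995: gap = -2.2 × (8.68 - 4.36) = -9.504%, loss ≈ 18574 × 9.504/100 ≈ 1765.
Year 1996: gap = -2.2 × (5.72 - 4.36) = -2.992%, loss ≈ 18574 × 2.992/100 ≈ 556.
Total lost output = 1961 + 2031 + 1953 + 1765 + 556 = 8266 billion.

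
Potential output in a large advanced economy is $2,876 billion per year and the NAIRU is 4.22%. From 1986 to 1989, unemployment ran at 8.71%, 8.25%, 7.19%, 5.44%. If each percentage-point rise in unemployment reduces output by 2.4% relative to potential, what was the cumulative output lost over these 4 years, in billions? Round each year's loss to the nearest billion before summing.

$877 billion

Year 1986: gap = -2.4 × (8.71 - 4.22) = -10.776%, loss ≈ 2876 × 10.776/100 ≈ 310.
Year 1987: gap = -2.4 × (8.25 - 4.22) = -9.672%, loss ≈ 2876 × 9.672/100 ≈ 278.
Year 1988: gap = -2.4 × (7.19 - 4.22) = -7.128%, loss ≈ 2876 × 7.128/100 ≈ 205.
Year 1989: gap = -2.4 × (5.44 - 4.22) = -2.928%, loss ≈ 2876 × 2.928/100 ≈ 84.
Total lost output = 310 + 278 + 205 + 84 = 877 billion.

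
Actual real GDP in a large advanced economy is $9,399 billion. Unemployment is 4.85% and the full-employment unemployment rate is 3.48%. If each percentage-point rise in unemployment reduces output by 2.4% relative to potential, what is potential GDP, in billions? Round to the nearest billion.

Unemployment gap = 4.85 - 3.48 = 1.37 points, so output gap = -2.4 × 1.37 = -3.288%.
Since Y = Y* × (1 + gap/100), Y* = 9399/0.96712 ≈ 9719 billion.

$9,719 billion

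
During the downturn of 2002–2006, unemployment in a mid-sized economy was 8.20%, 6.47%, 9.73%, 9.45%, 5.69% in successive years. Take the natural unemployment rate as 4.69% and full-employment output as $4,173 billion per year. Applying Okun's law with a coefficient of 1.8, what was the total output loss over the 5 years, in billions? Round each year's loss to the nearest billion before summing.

$1,210 billion

Year 2002: gap = -1.8 × (8.2 - 4.69) = -6.318%, loss ≈ 4173 × 6.318/100 ≈ 264.
Year 2003: gap = -1.8 × (6.47 - 4.69) = -3.204%, loss ≈ 4173 × 3.204/100 ≈ 134.
Year 2004: gap = -1.8 × (9.73 - 4.69) = -9.072%, loss ≈ 4173 × 9.072/100 ≈ 379.
Year 2005: gap = -1.8 × (9.45 - 4.69) = -8.568%, loss ≈ 4173 × 8.568/100 ≈ 358.
Year 2006: gap = -1.8 × (5.69 - 4.69) = -1.8%, loss ≈ 4173 × 1.8/100 ≈ 75.
Total lost output = 264 + 134 + 379 + 358 + 75 = 1210 billion.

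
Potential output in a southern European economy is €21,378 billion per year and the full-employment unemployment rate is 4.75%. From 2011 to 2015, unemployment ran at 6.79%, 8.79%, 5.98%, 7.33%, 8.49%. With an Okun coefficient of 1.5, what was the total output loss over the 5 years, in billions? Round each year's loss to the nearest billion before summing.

€4,370 billion

Year 2011: gap = -1.5 × (6.79 - 4.75) = -3.06%, loss ≈ 21378 × 3.06/100 ≈ 654.
Year 2012: gap = -1.5 × (8.79 - 4.75) = -6.06%, loss ≈ 21378 × 6.06/100 ≈ 1296.
Year 2013: gap = -1.5 × (5.98 - 4.75) = -1.845%, loss ≈ 21378 × 1.845/100 ≈ 394.
Year 2014: gap = -1.5 × (7.33 - 4.75) = -3.87%, loss ≈ 21378 × 3.87/100 ≈ 827.
Year 2015: gap = -1.5 × (8.49 - 4.75) = -5.61%, loss ≈ 21378 × 5.61/100 ≈ 1199.
Total lost output = 654 + 1296 + 394 + 827 + 1199 = 4370 billion.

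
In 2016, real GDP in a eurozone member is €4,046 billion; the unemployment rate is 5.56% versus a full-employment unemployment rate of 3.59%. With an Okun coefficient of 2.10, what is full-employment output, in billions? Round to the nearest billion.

€4,221 billion

Unemployment gap = 5.56 - 3.59 = 1.97 points, so output gap = -2.1 × 1.97 = -4.137%.
Since Y = Y* × (1 + gap/100), Y* = 4046/0.95863 ≈ 4221 billion.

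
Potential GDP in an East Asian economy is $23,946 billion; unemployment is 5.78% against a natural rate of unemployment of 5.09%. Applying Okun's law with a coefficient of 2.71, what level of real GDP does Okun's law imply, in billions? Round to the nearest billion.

$23,498 billion

Unemployment gap = 5.78 - 5.09 = 0.69 points, so the output gap is -2.71 × 0.69 = -1.8699%.
Actual GDP = 23946 × (1 - 1.8699/100) = 23946 × 0.981301 ≈ 23498 billion.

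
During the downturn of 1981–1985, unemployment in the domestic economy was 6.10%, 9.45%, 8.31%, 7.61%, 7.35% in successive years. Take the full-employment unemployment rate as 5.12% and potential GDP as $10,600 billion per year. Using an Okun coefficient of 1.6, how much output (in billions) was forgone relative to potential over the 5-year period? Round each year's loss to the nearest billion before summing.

$2,241 billion

Year 1981: gap = -1.6 × (6.1 - 5.12) = -1.568%, loss ≈ 10600 × 1.568/100 ≈ 166.
Year 1982: gap = -1.6 × (9.45 - 5.12) = -6.928%, loss ≈ 10600 × 6.928/100 ≈ 734.
Year 1983: gap = -1.6 × (8.31 - 5.12) = -5.104%, loss ≈ 10600 × 5.104/100 ≈ 541.
Year 1984: gap = -1.6 × (7.61 - 5.12) = -3.984%, loss ≈ 10600 × 3.984/100 ≈ 422.
Year 1985: gap = -1.6 × (7.35 - 5.12) = -3.568%, loss ≈ 10600 × 3.568/100 ≈ 378.
Total lost output = 166 + 734 + 541 + 422 + 378 = 2241 billion.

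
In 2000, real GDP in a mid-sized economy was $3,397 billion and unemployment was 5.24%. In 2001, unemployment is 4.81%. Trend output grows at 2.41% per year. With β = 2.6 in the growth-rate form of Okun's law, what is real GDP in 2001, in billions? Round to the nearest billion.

$3,517 billion

Δu = 4.81 - 5.24 = -0.43 points.
Okun's law (growth form): g_Y = g_Y* - β × Δu = 2.41 - 2.6 × (-0.43) = 2.41 + 1.118 = 3.528%.
Real GDP in the next year = 3397 × (1 + 3.528/100) = 3397 × 1.03528 ≈ 3517 billion.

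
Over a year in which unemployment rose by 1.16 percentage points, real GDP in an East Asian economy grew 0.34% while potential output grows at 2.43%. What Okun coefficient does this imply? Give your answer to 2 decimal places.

β ≈ 1.80

Growth form: g_Y = g_Y* - β × Δu, so β = (g_Y* - g_Y)/Δu.
β = (2.43 - 0.34)/1.16 = 2.09/1.16 = 1.80.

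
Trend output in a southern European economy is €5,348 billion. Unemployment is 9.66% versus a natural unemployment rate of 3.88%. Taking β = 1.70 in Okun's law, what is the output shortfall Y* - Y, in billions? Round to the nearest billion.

Output gap = -1.70 × (9.66 - 3.88) = -1.7 × 5.78 = -9.826%.
Actual GDP ≈ 5348 × 0.90174 ≈ 4823 billion, so the shortfall is 5348 - 4823 = 525 billion.

€525 billion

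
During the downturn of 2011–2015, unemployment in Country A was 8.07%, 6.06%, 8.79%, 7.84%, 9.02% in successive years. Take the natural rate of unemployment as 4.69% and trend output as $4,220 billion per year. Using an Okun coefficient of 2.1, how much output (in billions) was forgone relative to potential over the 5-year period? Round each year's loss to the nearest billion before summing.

$1,447 billion

Year 2011: gap = -2.1 × (8.07 - 4.69) = -7.098%, loss ≈ 4220 × 7.098/100 ≈ 300.
Year 2012: gap = -2.1 × (6.06 - 4.69) = -2.877%, loss ≈ 4220 × 2.877/100 ≈ 121.
Year 2013: gap = -2.1 × (8.79 - 4.69) = -8.61%, loss ≈ 4220 × 8.61/100 ≈ 363.
Year 2014: gap = -2.1 × (7.84 - 4.69) = -6.615%, loss ≈ 4220 × 6.615/100 ≈ 279.
Year 2015: gap = -2.1 × (9.02 - 4.69) = -9.093%, loss ≈ 4220 × 9.093/100 ≈ 384.
Total lost output = 300 + 121 + 363 + 279 + 384 = 1447 billion.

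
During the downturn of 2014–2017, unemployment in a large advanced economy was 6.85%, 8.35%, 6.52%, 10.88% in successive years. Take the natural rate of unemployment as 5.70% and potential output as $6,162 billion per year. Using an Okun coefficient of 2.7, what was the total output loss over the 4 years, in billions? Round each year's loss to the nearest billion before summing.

$1,630 billion

Year 2014: gap = -2.7 × (6.85 - 5.7) = -3.105%, loss ≈ 6162 × 3.105/100 ≈ 191.
Year 2015: gap = -2.7 × (8.35 - 5.7) = -7.155%, loss ≈ 6162 × 7.155/100 ≈ 441.
Year 2016: gap = -2.7 × (6.52 - 5.7) = -2.214%, loss ≈ 6162 × 2.214/100 ≈ 136.
Year 2017: gap = -2.7 × (10.88 - 5.7) = -13.986%, loss ≈ 6162 × 13.986/100 ≈ 862.
Total lost output = 191 + 441 + 136 + 862 = 1630 billion.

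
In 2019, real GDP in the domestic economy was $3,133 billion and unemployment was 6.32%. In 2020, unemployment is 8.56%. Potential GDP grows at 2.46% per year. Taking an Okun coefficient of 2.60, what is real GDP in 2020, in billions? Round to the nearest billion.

$3,028 billion

Δu = 8.56 - 6.32 = 2.24 points.
Okun's law (growth form): g_Y = g_Y* - β × Δu = 2.46 - 2.60 × (2.24) = 2.46 - 5.824 = -3.364%.
Real GDP in the next year = 3133 × (1 - 3.364/100) = 3133 × 0.96636 ≈ 3028 billion.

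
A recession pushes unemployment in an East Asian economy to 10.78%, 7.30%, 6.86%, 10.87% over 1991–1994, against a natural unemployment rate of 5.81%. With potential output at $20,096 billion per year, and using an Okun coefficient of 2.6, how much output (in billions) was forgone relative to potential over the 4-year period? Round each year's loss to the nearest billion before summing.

$6,569 billion

Year 1991: gap = -2.6 × (10.78 - 5.81) = -12.922%, loss ≈ 20096 × 12.922/100 ≈ 2597.
Year 1992: gap = -2.6 × (7.3 - 5.81) = -3.874%, loss ≈ 20096 × 3.874/100 ≈ 779.
Year 1993: gap = -2.6 × (6.86 - 5.81) = -2.73%, loss ≈ 20096 × 2.73/100 ≈ 549.
Year 1994: gap = -2.6 × (10.87 - 5.81) = -13.156%, loss ≈ 20096 × 13.156/100 ≈ 2644.
Total lost output = 2597 + 779 + 549 + 2644 = 6569 billion.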